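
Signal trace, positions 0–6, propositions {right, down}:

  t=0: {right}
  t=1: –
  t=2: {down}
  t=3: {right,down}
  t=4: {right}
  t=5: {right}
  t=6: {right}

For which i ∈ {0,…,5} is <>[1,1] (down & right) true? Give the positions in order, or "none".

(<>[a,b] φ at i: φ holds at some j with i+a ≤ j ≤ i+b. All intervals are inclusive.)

Evaluate at each i in [0,5]:
  i=0: ✗ (none in [1,1])
  i=1: ✗ (none in [2,2])
  i=2: ✓ (witness j=3)
  i=3: ✗ (none in [4,4])
  i=4: ✗ (none in [5,5])
  i=5: ✗ (none in [6,6])

2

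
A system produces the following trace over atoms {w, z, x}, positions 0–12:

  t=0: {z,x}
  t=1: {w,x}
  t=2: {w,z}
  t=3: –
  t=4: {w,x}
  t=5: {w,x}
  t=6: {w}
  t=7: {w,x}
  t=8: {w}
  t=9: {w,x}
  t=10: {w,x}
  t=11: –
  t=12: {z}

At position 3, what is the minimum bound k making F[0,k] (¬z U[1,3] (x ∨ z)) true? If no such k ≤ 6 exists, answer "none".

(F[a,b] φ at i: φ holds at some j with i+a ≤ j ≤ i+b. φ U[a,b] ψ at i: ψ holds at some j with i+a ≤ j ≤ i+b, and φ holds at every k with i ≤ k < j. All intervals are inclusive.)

Scan j = 3,4,… for (¬z U[1,3] (x ∨ z)):
  j=3: holds
First hit at j=3, so smallest k = 3-3 = 0.

0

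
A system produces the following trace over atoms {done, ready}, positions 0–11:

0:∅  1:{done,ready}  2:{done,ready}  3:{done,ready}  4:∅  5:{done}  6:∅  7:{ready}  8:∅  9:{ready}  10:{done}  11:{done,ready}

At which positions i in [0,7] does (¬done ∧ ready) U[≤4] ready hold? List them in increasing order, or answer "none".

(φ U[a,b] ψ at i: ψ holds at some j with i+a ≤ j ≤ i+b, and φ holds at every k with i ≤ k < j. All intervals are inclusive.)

1, 2, 3, 7

Evaluate at each i in [0,7]:
  i=0: ✗ (lhs fails at k=0 before rhs at j=1)
  i=1: ✓ (rhs at j=1)
  i=2: ✓ (rhs at j=2)
  i=3: ✓ (rhs at j=3)
  i=4: ✗ (lhs fails at k=4 before rhs at j=7)
  i=5: ✗ (lhs fails at k=5 before rhs at j=7)
  i=6: ✗ (lhs fails at k=6 before rhs at j=7)
  i=7: ✓ (rhs at j=7)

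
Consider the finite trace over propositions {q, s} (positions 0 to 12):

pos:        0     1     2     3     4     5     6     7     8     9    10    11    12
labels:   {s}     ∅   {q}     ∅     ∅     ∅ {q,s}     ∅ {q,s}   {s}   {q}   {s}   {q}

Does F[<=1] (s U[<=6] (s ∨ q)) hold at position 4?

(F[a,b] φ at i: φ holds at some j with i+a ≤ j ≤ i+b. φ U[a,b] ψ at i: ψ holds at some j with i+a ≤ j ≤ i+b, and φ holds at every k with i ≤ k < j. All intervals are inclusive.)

False

Check (s U[<=6] (s ∨ q)) at each j in [4,5]:
  j=4: fails
  j=5: fails
No position in the window satisfies it → formula fails.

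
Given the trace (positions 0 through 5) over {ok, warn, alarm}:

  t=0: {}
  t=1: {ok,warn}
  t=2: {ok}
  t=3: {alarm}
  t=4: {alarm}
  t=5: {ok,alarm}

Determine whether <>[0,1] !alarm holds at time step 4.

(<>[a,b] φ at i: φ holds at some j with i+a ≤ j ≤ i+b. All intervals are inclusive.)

Check !alarm at each j in [4,5]:
  j=4: false
  j=5: false
No position in the window satisfies it → formula fails.

Does not hold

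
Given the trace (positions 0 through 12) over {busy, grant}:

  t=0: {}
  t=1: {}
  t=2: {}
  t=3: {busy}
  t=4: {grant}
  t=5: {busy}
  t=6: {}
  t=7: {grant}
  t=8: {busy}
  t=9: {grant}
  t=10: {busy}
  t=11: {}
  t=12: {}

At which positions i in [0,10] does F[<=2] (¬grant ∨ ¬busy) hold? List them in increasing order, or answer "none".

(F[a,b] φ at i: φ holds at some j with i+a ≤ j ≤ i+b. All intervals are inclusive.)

0, 1, 2, 3, 4, 5, 6, 7, 8, 9, 10

Evaluate at each i in [0,10]:
  i=0: ✓ (witness j=0)
  i=1: ✓ (witness j=1)
  i=2: ✓ (witness j=2)
  i=3: ✓ (witness j=3)
  i=4: ✓ (witness j=4)
  i=5: ✓ (witness j=5)
  i=6: ✓ (witness j=6)
  i=7: ✓ (witness j=7)
  i=8: ✓ (witness j=8)
  i=9: ✓ (witness j=9)
  i=10: ✓ (witness j=10)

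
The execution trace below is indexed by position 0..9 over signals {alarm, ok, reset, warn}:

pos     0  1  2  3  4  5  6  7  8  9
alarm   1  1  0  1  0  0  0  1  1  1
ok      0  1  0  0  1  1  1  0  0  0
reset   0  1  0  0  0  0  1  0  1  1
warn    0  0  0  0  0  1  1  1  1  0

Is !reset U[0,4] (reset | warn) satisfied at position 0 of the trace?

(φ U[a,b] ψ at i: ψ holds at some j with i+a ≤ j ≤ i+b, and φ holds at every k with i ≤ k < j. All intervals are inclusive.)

Need some j in [0,4] with (reset | warn), and !reset at every k in [0,j-1].
  j=0: (reset | warn) false.
  j=1: (reset | warn) holds; !reset holds at every k in [0,0] → satisfied.

True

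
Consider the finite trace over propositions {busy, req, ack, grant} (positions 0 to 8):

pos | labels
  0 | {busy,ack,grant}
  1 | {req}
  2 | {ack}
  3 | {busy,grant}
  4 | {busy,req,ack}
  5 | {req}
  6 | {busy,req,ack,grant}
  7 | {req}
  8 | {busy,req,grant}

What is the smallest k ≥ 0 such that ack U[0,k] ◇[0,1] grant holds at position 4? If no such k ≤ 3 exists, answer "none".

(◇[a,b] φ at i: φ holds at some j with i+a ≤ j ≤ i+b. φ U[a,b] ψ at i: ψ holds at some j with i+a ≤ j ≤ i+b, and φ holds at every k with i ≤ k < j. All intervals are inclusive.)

1

Need earliest j ≥ 4 with ◇[0,1] grant, and ack at every k in [4,j-1].
  j=4: rhs fails.
  j=5: rhs holds; lhs holds on [4,4]. k = 1.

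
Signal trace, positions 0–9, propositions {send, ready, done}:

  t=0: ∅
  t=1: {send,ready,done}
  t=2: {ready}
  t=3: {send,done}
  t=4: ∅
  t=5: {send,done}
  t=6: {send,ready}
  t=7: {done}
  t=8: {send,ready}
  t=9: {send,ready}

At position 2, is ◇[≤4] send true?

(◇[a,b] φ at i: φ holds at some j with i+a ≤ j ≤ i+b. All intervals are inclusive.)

Holds

Check send at each j in [2,6]:
  j=2: false
  j=3: true
  j=4: false
  j=5: true
  j=6: true
Found at j=3 → formula holds.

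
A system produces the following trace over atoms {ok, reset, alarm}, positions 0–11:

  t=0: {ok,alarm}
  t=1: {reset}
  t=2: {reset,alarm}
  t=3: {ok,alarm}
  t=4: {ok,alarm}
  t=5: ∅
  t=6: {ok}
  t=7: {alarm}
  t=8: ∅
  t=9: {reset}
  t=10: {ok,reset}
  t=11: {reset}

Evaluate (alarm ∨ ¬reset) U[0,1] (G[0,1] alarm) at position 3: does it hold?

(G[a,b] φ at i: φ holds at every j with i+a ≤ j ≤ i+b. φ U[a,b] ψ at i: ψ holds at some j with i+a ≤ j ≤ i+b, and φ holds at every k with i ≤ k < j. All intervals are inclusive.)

Holds

Need some j in [3,4] with G[0,1] alarm, and (alarm ∨ ¬reset) at every k in [3,j-1].
  j=3: G[0,1] alarm holds; no prefix to check → satisfied.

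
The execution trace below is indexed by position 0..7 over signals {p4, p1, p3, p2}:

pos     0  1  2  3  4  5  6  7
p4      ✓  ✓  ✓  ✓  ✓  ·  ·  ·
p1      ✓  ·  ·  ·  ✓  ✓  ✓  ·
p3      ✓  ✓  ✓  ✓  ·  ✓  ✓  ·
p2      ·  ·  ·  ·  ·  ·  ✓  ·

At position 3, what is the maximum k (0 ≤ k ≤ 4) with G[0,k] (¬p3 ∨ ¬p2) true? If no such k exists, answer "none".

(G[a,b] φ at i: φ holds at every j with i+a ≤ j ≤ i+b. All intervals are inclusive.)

2

(¬p3 ∨ ¬p2) must hold from j=3 onward; find where it first fails.
  j=3: holds
  j=4: holds
  j=5: holds
  j=6: fails
Holds on [3,5], so largest k = 2.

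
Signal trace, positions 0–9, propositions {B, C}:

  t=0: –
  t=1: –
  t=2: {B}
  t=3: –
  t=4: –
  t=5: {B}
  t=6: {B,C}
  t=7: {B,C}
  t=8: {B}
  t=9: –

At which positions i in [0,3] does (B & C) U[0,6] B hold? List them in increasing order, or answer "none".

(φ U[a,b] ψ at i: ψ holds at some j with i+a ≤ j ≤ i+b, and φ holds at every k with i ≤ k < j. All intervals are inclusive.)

2

Evaluate at each i in [0,3]:
  i=0: ✗ (lhs fails at k=0 before rhs at j=2)
  i=1: ✗ (lhs fails at k=1 before rhs at j=2)
  i=2: ✓ (rhs at j=2)
  i=3: ✗ (lhs fails at k=3 before rhs at j=5)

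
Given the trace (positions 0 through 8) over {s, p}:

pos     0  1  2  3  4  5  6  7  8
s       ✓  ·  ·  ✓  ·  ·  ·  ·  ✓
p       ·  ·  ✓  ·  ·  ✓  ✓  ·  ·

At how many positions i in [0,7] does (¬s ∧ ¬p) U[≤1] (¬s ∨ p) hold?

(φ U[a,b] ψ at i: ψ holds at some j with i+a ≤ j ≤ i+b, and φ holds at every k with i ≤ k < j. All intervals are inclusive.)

6

Evaluate at each i in [0,7]:
  i=0: ✗ (lhs fails at k=0 before rhs at j=1)
  i=1: ✓ (rhs at j=1)
  i=2: ✓ (rhs at j=2)
  i=3: ✗ (lhs fails at k=3 before rhs at j=4)
  i=4: ✓ (rhs at j=4)
  i=5: ✓ (rhs at j=5)
  i=6: ✓ (rhs at j=6)
  i=7: ✓ (rhs at j=7)
Positions where it holds: {1, 2, 4, 5, 6, 7} → 6.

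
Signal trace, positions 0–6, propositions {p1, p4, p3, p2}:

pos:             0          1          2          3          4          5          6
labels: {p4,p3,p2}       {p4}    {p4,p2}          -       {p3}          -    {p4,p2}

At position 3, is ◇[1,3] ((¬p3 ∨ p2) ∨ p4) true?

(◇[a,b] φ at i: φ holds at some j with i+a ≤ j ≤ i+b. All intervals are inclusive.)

Yes

Check ((¬p3 ∨ p2) ∨ p4) at each j in [4,6]:
  j=4: false
  j=5: true
  j=6: true
Found at j=5 → formula holds.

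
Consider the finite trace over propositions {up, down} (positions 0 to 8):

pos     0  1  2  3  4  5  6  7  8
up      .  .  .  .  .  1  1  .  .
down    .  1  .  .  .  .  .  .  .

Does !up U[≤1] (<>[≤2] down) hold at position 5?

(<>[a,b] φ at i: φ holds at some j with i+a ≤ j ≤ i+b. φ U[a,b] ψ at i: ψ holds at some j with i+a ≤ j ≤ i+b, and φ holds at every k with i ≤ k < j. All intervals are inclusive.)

Need some j in [5,6] with <>[≤2] down, and !up at every k in [5,j-1].
  j=5: <>[≤2] down — fails (none in [5,7]).
  j=6: <>[≤2] down — fails (none in [6,8]).
No j in the window works → until fails.

False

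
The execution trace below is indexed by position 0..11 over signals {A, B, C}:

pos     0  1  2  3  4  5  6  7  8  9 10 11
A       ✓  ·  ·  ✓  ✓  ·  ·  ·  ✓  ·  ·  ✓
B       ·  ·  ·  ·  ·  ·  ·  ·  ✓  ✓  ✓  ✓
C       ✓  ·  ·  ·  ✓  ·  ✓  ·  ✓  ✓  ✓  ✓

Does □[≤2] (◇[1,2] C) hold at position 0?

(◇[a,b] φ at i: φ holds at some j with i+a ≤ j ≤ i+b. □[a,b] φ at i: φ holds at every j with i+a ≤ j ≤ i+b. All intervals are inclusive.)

Check ◇[1,2] C at every j in [0,2]:
  j=0: fails (none in [1,2])
  j=1: fails (none in [2,3])
  j=2: holds (witness at 4)
Fails at j=0 → formula fails.

False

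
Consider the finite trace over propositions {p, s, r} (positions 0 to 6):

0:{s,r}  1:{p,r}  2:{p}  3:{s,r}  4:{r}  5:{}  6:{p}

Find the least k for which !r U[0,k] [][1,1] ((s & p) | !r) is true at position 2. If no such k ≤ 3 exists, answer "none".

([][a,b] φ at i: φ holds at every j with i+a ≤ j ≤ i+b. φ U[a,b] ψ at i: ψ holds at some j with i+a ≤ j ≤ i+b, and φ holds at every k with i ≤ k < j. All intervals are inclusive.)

Need earliest j ≥ 2 with [][1,1] ((s & p) | !r), and !r at every k in [2,j-1].
  j=2: rhs fails.
  j=3: rhs fails.
  j=4: rhs holds but lhs fails at k=3.
  j=5: rhs holds but lhs fails at k=3.
No witness within the range → none.

none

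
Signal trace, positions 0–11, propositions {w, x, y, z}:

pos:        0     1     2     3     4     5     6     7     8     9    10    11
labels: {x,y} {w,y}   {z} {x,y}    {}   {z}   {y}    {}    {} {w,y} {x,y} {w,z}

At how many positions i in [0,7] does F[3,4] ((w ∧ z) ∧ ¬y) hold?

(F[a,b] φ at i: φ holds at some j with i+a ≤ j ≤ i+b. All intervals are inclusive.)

Evaluate at each i in [0,7]:
  i=0: ✗ (none in [3,4])
  i=1: ✗ (none in [4,5])
  i=2: ✗ (none in [5,6])
  i=3: ✗ (none in [6,7])
  i=4: ✗ (none in [7,8])
  i=5: ✗ (none in [8,9])
  i=6: ✗ (none in [9,10])
  i=7: ✓ (witness j=11)
Positions where it holds: {7} → 1.

1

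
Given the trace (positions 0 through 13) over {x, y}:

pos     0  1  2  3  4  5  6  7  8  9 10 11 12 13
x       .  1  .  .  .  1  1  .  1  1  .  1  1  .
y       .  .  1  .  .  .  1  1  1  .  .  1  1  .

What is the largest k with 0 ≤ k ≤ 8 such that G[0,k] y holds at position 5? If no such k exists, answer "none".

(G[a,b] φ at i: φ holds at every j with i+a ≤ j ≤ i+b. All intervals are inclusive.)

none

y must hold from j=5 onward; find where it first fails.
  j=5: fails → no k works.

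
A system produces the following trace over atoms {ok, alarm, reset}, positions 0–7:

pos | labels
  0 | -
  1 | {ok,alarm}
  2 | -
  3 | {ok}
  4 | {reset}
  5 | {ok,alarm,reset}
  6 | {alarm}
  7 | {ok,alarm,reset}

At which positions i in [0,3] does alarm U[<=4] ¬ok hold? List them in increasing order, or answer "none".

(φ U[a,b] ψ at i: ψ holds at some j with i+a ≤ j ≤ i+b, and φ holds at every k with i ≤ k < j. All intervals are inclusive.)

Evaluate at each i in [0,3]:
  i=0: ✓ (rhs at j=0)
  i=1: ✓ (rhs at j=2; lhs holds on [1,1])
  i=2: ✓ (rhs at j=2)
  i=3: ✗ (lhs fails at k=3 before rhs at j=4)

0, 1, 2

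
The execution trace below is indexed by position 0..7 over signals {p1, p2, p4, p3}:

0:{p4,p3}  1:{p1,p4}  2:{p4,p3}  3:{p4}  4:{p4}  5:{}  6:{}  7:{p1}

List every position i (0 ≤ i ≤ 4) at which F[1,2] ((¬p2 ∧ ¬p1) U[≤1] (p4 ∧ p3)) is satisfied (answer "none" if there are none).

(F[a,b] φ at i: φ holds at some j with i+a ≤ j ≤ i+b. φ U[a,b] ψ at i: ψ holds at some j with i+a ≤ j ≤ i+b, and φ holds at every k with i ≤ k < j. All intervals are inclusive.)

0, 1

Evaluate at each i in [0,4]:
  i=0: ✓ (witness j=2)
  i=1: ✓ (witness j=2)
  i=2: ✗ (none in [3,4])
  i=3: ✗ (none in [4,5])
  i=4: ✗ (none in [5,6])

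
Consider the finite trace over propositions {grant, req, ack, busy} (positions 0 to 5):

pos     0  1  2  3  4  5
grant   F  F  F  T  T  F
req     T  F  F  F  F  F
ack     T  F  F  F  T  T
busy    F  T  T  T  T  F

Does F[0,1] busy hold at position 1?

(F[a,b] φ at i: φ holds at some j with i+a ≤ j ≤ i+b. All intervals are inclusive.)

Check busy at each j in [1,2]:
  j=1: true
  j=2: true
Found at j=1 → formula holds.

Yes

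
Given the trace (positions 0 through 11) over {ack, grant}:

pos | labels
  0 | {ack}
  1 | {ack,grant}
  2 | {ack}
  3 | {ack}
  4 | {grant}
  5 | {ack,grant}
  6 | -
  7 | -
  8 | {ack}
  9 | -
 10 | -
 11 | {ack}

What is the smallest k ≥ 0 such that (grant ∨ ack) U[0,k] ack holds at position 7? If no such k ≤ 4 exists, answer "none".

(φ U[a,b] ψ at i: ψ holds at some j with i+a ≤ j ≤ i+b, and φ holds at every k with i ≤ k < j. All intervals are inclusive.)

none

Need earliest j ≥ 7 with ack, and (grant ∨ ack) at every k in [7,j-1].
  j=7: rhs fails.
  j=8: rhs holds but lhs fails at k=7.
  j=9: rhs fails.
  j=10: rhs fails.
  j=11: rhs holds but lhs fails at k=7.
No witness within the range → none.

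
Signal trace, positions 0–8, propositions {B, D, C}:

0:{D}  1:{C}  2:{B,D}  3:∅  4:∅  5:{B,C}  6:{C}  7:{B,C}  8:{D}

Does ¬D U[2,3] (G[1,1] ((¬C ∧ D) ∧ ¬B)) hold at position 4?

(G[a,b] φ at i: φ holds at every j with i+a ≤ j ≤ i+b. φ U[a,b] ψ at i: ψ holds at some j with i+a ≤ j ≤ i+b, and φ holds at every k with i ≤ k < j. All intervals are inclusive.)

Holds

Need some j in [6,7] with G[1,1] ((¬C ∧ D) ∧ ¬B), and ¬D at every k in [4,j-1].
  j=6: G[1,1] ((¬C ∧ D) ∧ ¬B) — fails at 7.
  j=7: G[1,1] ((¬C ∧ D) ∧ ¬B) holds; ¬D holds at every k in [4,6] → satisfied.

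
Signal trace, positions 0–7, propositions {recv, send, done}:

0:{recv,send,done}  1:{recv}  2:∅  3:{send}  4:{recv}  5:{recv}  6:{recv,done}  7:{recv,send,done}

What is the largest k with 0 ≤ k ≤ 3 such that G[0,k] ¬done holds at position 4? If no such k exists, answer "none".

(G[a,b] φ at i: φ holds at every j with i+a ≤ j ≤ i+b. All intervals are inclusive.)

¬done must hold from j=4 onward; find where it first fails.
  j=4: holds
  j=5: holds
  j=6: fails
Holds on [4,5], so largest k = 1.

1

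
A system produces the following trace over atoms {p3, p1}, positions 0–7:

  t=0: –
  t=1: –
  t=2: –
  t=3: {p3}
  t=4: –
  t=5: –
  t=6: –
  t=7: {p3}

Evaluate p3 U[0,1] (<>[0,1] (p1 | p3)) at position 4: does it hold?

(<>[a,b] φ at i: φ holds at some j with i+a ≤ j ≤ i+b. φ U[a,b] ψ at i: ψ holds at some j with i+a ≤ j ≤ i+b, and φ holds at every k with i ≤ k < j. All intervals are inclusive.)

Does not hold

Need some j in [4,5] with <>[0,1] (p1 | p3), and p3 at every k in [4,j-1].
  j=4: <>[0,1] (p1 | p3) — fails (none in [4,5]).
  j=5: <>[0,1] (p1 | p3) — fails (none in [5,6]).
No j in the window works → until fails.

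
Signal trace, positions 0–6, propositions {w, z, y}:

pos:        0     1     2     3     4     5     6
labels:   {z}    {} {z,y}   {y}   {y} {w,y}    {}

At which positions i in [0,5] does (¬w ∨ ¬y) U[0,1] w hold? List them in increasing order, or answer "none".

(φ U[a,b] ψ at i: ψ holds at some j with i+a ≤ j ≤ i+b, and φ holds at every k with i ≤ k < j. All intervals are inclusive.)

Evaluate at each i in [0,5]:
  i=0: ✗ (no rhs in [0,1])
  i=1: ✗ (no rhs in [1,2])
  i=2: ✗ (no rhs in [2,3])
  i=3: ✗ (no rhs in [3,4])
  i=4: ✓ (rhs at j=5; lhs holds on [4,4])
  i=5: ✓ (rhs at j=5)

4, 5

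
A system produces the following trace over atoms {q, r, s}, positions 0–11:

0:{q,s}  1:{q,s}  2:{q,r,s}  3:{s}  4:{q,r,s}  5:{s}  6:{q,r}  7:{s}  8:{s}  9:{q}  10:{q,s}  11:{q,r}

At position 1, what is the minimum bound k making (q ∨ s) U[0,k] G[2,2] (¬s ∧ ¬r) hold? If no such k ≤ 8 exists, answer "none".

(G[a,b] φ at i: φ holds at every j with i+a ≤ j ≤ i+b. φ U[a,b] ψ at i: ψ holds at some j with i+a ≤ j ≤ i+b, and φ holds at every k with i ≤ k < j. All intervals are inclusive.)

Need earliest j ≥ 1 with G[2,2] (¬s ∧ ¬r), and (q ∨ s) at every k in [1,j-1].
  j=1: rhs fails.
  j=2: rhs fails.
  j=3: rhs fails.
  j=4: rhs fails.
  j=5: rhs fails.
  j=6: rhs fails.
  j=7: rhs holds; lhs holds on [1,6]. k = 6.

6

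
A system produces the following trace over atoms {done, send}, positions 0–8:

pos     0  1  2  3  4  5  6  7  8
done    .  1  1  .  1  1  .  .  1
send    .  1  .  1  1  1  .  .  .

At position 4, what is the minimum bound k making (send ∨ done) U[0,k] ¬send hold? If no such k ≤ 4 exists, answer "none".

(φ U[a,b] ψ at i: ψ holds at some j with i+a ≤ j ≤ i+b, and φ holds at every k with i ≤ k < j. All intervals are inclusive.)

2

Need earliest j ≥ 4 with ¬send, and (send ∨ done) at every k in [4,j-1].
  j=4: rhs fails.
  j=5: rhs fails.
  j=6: rhs holds; lhs holds on [4,5]. k = 2.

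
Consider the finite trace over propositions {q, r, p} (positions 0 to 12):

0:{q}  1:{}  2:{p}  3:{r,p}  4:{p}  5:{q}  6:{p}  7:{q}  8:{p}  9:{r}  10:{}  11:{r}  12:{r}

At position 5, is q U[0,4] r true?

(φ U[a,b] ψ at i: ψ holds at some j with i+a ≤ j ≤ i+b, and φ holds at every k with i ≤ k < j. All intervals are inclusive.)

False

Need some j in [5,9] with r, and q at every k in [5,j-1].
  j=5: r false.
  j=6: r false.
  j=7: r false.
  j=8: r false.
  j=9: r holds, but q fails at k=6 → not this j.
No j in the window works → until fails.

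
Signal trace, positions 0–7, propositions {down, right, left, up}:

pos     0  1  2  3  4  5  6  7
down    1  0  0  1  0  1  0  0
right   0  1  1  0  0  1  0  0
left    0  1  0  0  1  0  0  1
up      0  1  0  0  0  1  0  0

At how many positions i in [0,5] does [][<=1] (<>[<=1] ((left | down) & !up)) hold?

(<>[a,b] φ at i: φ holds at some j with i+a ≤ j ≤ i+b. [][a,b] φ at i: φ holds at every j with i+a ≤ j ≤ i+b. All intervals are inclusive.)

Evaluate at each i in [0,5]:
  i=0: ✗ (fails at j=1)
  i=1: ✗ (fails at j=1)
  i=2: ✓ (all of [2,3])
  i=3: ✓ (all of [3,4])
  i=4: ✗ (fails at j=5)
  i=5: ✗ (fails at j=5)
Positions where it holds: {2, 3} → 2.

2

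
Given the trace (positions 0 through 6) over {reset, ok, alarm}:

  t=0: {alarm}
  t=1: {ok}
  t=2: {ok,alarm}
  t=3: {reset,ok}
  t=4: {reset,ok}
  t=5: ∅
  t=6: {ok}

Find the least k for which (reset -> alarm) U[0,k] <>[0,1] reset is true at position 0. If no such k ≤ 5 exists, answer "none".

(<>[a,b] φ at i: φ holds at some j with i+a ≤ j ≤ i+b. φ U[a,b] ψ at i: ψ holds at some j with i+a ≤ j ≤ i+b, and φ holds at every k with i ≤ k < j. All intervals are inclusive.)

Need earliest j ≥ 0 with <>[0,1] reset, and (reset -> alarm) at every k in [0,j-1].
  j=0: rhs fails.
  j=1: rhs fails.
  j=2: rhs holds; lhs holds on [0,1]. k = 2.

2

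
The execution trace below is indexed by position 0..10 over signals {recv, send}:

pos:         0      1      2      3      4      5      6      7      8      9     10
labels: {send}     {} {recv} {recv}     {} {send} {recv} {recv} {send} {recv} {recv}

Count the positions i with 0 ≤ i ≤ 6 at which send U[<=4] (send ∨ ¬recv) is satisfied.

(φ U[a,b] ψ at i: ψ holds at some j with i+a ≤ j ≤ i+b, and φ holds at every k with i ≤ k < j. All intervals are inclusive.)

4

Evaluate at each i in [0,6]:
  i=0: ✓ (rhs at j=0)
  i=1: ✓ (rhs at j=1)
  i=2: ✗ (lhs fails at k=2 before rhs at j=4)
  i=3: ✗ (lhs fails at k=3 before rhs at j=4)
  i=4: ✓ (rhs at j=4)
  i=5: ✓ (rhs at j=5)
  i=6: ✗ (lhs fails at k=6 before rhs at j=8)
Positions where it holds: {0, 1, 4, 5} → 4.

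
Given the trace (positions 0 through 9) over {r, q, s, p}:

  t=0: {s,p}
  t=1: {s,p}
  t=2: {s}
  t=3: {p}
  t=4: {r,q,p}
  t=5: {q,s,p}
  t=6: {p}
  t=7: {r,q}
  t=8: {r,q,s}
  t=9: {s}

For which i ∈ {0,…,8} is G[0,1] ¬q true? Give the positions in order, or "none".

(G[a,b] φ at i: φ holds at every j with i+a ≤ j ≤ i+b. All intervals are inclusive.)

Evaluate at each i in [0,8]:
  i=0: ✓ (all of [0,1])
  i=1: ✓ (all of [1,2])
  i=2: ✓ (all of [2,3])
  i=3: ✗ (fails at j=4)
  i=4: ✗ (fails at j=4)
  i=5: ✗ (fails at j=5)
  i=6: ✗ (fails at j=7)
  i=7: ✗ (fails at j=7)
  i=8: ✗ (fails at j=8)

0, 1, 2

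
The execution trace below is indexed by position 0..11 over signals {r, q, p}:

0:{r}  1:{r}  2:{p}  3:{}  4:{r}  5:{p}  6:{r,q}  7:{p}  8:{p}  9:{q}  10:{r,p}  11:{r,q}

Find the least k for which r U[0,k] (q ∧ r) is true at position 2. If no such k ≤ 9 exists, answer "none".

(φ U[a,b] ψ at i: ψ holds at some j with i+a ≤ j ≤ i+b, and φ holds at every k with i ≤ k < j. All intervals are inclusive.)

none

Need earliest j ≥ 2 with (q ∧ r), and r at every k in [2,j-1].
  j=2: rhs fails.
  j=3: rhs fails.
  j=4: rhs fails.
  j=5: rhs fails.
  j=6: rhs holds but lhs fails at k=2.
  j=7: rhs fails.
  j=8: rhs fails.
  j=9: rhs fails.
  j=10: rhs fails.
  j=11: rhs holds but lhs fails at k=2.
No witness within the range → none.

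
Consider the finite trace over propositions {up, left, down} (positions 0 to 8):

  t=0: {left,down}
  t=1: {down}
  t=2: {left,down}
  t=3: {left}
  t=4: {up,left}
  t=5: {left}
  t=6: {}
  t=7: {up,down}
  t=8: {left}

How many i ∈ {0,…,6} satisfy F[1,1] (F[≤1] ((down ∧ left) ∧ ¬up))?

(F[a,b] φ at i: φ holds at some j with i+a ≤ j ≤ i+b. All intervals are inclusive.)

Evaluate at each i in [0,6]:
  i=0: ✓ (witness j=1)
  i=1: ✓ (witness j=2)
  i=2: ✗ (none in [3,3])
  i=3: ✗ (none in [4,4])
  i=4: ✗ (none in [5,5])
  i=5: ✗ (none in [6,6])
  i=6: ✗ (none in [7,7])
Positions where it holds: {0, 1} → 2.

2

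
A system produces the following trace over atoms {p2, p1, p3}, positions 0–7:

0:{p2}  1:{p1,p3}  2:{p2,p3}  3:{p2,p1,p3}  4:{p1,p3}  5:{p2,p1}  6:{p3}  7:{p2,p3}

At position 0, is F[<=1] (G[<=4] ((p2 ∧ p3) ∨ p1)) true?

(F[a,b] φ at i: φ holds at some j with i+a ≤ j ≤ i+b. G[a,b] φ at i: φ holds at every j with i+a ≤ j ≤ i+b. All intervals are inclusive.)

Check G[<=4] ((p2 ∧ p3) ∨ p1) at each j in [0,1]:
  j=0: fails at 0
  j=1: holds on [1,5]
Found at j=1 → formula holds.

Holds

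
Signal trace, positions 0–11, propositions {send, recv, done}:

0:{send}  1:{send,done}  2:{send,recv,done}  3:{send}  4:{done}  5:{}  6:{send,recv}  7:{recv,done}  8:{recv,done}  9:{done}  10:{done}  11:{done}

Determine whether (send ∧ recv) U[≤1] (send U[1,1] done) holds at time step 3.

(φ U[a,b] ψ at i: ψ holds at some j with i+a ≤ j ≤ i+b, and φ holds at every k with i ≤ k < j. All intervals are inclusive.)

Need some j in [3,4] with (send U[1,1] done), and (send ∧ recv) at every k in [3,j-1].
  j=3: (send U[1,1] done) holds; no prefix to check → satisfied.

Yes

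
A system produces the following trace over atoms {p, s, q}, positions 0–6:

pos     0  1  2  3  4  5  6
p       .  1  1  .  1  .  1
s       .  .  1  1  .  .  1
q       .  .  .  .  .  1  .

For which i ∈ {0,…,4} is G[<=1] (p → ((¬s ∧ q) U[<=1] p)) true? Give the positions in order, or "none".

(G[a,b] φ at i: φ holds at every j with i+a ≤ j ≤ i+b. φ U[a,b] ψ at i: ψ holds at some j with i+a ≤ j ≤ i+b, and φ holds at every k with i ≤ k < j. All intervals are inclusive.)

0, 1, 2, 3, 4

Evaluate at each i in [0,4]:
  i=0: ✓ (all of [0,1])
  i=1: ✓ (all of [1,2])
  i=2: ✓ (all of [2,3])
  i=3: ✓ (all of [3,4])
  i=4: ✓ (all of [4,5])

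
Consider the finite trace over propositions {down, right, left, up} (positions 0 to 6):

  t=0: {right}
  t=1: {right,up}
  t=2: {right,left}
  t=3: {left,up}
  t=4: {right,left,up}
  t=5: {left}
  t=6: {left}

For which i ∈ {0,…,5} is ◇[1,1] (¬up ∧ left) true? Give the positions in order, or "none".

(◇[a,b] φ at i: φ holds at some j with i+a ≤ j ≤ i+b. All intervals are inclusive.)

Evaluate at each i in [0,5]:
  i=0: ✗ (none in [1,1])
  i=1: ✓ (witness j=2)
  i=2: ✗ (none in [3,3])
  i=3: ✗ (none in [4,4])
  i=4: ✓ (witness j=5)
  i=5: ✓ (witness j=6)

1, 4, 5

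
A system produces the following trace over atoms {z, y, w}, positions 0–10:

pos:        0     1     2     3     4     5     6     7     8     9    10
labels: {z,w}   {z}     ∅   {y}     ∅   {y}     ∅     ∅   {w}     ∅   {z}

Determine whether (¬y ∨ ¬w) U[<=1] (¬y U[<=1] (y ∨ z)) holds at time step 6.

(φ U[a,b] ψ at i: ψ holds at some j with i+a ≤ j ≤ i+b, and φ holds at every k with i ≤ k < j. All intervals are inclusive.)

Need some j in [6,7] with (¬y U[<=1] (y ∨ z)), and (¬y ∨ ¬w) at every k in [6,j-1].
  j=6: (¬y U[<=1] (y ∨ z)) — fails.
  j=7: (¬y U[<=1] (y ∨ z)) — fails.
No j in the window works → until fails.

No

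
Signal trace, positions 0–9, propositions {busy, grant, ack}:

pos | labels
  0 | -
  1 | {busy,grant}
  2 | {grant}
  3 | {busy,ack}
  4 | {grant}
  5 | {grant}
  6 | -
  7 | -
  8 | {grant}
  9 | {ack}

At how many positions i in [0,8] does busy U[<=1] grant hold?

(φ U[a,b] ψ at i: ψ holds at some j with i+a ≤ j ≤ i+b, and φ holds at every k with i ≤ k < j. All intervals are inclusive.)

6

Evaluate at each i in [0,8]:
  i=0: ✗ (lhs fails at k=0 before rhs at j=1)
  i=1: ✓ (rhs at j=1)
  i=2: ✓ (rhs at j=2)
  i=3: ✓ (rhs at j=4; lhs holds on [3,3])
  i=4: ✓ (rhs at j=4)
  i=5: ✓ (rhs at j=5)
  i=6: ✗ (no rhs in [6,7])
  i=7: ✗ (lhs fails at k=7 before rhs at j=8)
  i=8: ✓ (rhs at j=8)
Positions where it holds: {1, 2, 3, 4, 5, 8} → 6.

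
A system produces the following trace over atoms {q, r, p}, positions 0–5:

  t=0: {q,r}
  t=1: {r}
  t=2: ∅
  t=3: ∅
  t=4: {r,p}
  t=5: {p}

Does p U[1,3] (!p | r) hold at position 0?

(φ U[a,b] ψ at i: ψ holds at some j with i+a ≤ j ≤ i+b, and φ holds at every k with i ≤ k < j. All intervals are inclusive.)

False

Need some j in [1,3] with (!p | r), and p at every k in [0,j-1].
  j=1: (!p | r) holds, but p fails at k=0 → not this j.
  j=2: (!p | r) holds, but p fails at k=0 → not this j.
  j=3: (!p | r) holds, but p fails at k=0 → not this j.
No j in the window works → until fails.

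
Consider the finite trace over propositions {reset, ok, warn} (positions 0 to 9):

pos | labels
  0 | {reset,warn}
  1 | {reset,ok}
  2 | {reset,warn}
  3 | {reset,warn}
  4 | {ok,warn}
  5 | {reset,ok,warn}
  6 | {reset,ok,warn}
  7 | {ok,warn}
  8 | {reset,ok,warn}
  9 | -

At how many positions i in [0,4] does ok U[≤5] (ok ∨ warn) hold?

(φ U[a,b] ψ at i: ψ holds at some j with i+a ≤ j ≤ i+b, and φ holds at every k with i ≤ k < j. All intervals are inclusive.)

5

Evaluate at each i in [0,4]:
  i=0: ✓ (rhs at j=0)
  i=1: ✓ (rhs at j=1)
  i=2: ✓ (rhs at j=2)
  i=3: ✓ (rhs at j=3)
  i=4: ✓ (rhs at j=4)
Positions where it holds: {0, 1, 2, 3, 4} → 5.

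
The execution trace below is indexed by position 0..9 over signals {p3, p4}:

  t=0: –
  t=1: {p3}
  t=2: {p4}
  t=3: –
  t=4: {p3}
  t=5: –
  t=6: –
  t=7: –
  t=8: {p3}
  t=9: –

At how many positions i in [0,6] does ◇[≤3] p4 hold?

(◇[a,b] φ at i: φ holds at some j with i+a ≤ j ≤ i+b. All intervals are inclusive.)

Evaluate at each i in [0,6]:
  i=0: ✓ (witness j=2)
  i=1: ✓ (witness j=2)
  i=2: ✓ (witness j=2)
  i=3: ✗ (none in [3,6])
  i=4: ✗ (none in [4,7])
  i=5: ✗ (none in [5,8])
  i=6: ✗ (none in [6,9])
Positions where it holds: {0, 1, 2} → 3.

3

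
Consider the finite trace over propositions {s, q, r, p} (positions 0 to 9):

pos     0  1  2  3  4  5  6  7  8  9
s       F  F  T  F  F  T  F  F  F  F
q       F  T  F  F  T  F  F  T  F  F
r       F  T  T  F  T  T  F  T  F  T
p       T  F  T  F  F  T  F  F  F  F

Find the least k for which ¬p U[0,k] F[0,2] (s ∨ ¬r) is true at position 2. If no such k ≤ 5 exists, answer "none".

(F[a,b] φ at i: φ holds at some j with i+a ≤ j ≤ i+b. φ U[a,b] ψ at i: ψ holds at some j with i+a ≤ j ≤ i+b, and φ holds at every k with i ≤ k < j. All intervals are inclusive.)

0

Need earliest j ≥ 2 with F[0,2] (s ∨ ¬r), and ¬p at every k in [2,j-1].
  j=2: rhs holds (empty prefix). k = 0.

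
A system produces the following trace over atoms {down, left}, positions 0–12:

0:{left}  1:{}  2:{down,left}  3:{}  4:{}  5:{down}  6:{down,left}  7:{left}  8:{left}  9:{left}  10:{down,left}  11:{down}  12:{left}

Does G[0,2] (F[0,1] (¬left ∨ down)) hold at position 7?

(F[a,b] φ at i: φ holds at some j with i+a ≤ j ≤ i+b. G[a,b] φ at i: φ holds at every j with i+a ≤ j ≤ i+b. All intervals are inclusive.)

Does not hold

Check F[0,1] (¬left ∨ down) at every j in [7,9]:
  j=7: fails (none in [7,8])
  j=8: fails (none in [8,9])
  j=9: holds (witness at 10)
Fails at j=7 → formula fails.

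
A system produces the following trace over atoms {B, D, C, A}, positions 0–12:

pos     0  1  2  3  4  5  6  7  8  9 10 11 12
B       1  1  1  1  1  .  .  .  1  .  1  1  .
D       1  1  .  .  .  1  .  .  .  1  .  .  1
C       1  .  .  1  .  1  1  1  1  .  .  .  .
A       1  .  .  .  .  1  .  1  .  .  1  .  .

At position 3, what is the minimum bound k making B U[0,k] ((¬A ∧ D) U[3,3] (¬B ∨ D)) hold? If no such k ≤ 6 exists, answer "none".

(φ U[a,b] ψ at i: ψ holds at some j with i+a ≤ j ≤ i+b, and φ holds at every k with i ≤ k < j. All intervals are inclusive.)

Need earliest j ≥ 3 with ((¬A ∧ D) U[3,3] (¬B ∨ D)), and B at every k in [3,j-1].
  j=3: rhs fails.
  j=4: rhs fails.
  j=5: rhs fails.
  j=6: rhs fails.
  j=7: rhs fails.
  j=8: rhs fails.
  j=9: rhs fails.
No witness within the range → none.

none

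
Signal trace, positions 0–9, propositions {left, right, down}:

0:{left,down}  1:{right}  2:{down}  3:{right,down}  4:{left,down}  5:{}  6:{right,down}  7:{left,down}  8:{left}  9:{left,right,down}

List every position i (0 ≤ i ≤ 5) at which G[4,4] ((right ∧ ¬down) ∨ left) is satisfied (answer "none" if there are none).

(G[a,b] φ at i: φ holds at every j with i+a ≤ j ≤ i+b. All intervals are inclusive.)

Evaluate at each i in [0,5]:
  i=0: ✓ (all of [4,4])
  i=1: ✗ (fails at j=5)
  i=2: ✗ (fails at j=6)
  i=3: ✓ (all of [7,7])
  i=4: ✓ (all of [8,8])
  i=5: ✓ (all of [9,9])

0, 3, 4, 5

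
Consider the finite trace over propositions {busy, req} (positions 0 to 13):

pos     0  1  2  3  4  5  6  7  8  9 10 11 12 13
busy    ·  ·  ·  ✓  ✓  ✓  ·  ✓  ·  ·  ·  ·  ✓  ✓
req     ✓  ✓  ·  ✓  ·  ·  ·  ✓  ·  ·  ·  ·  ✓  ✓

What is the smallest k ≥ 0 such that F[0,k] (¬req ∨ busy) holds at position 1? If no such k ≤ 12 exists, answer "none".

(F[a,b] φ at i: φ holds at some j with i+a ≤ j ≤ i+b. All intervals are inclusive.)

1

Scan j = 1,2,… for (¬req ∨ busy):
  j=1: fails
  j=2: holds
First hit at j=2, so smallest k = 2-1 = 1.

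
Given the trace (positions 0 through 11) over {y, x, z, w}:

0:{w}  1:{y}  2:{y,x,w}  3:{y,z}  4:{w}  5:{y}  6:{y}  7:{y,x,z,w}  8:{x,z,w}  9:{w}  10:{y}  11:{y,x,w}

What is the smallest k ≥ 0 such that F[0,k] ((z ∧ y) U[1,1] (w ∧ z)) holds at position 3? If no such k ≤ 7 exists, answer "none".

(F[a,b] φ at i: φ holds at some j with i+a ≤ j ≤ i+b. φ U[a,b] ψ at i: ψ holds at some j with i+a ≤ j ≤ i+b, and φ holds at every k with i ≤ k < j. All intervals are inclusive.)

Scan j = 3,4,… for ((z ∧ y) U[1,1] (w ∧ z)):
  j=3: fails
  j=4: fails
  j=5: fails
  j=6: fails
  j=7: holds
First hit at j=7, so smallest k = 7-3 = 4.

4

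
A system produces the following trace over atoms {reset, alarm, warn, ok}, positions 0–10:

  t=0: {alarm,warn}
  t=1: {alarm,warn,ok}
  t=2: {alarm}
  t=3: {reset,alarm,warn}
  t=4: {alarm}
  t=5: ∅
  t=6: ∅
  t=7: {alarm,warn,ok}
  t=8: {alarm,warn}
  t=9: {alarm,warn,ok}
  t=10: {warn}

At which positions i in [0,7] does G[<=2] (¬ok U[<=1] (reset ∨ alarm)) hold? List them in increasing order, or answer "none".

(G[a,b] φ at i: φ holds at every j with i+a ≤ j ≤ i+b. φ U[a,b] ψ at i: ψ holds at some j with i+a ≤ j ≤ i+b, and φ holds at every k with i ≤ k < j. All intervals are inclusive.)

0, 1, 2, 6, 7

Evaluate at each i in [0,7]:
  i=0: ✓ (all of [0,2])
  i=1: ✓ (all of [1,3])
  i=2: ✓ (all of [2,4])
  i=3: ✗ (fails at j=5)
  i=4: ✗ (fails at j=5)
  i=5: ✗ (fails at j=5)
  i=6: ✓ (all of [6,8])
  i=7: ✓ (all of [7,9])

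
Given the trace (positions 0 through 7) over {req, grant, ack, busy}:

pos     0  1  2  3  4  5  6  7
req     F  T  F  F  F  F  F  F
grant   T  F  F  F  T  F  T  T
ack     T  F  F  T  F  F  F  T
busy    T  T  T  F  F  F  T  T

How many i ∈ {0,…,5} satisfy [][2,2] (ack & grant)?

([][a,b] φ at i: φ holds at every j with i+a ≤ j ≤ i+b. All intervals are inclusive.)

Evaluate at each i in [0,5]:
  i=0: ✗ (fails at j=2)
  i=1: ✗ (fails at j=3)
  i=2: ✗ (fails at j=4)
  i=3: ✗ (fails at j=5)
  i=4: ✗ (fails at j=6)
  i=5: ✓ (all of [7,7])
Positions where it holds: {5} → 1.

1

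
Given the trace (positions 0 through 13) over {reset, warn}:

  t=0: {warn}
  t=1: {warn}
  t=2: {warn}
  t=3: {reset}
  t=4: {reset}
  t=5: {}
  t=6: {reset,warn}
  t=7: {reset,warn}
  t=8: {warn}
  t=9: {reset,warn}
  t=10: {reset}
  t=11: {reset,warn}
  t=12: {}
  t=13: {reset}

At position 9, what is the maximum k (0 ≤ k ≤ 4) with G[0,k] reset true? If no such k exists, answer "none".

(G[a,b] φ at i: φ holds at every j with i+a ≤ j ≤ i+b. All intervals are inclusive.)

2

reset must hold from j=9 onward; find where it first fails.
  j=9: holds
  j=10: holds
  j=11: holds
  j=12: fails
Holds on [9,11], so largest k = 2.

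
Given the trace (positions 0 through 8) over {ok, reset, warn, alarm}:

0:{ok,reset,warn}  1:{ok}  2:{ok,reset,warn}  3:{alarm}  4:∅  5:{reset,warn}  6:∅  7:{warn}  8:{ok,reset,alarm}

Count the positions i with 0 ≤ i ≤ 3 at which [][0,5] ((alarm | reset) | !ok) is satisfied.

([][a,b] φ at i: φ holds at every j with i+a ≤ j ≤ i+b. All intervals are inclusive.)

2

Evaluate at each i in [0,3]:
  i=0: ✗ (fails at j=1)
  i=1: ✗ (fails at j=1)
  i=2: ✓ (all of [2,7])
  i=3: ✓ (all of [3,8])
Positions where it holds: {2, 3} → 2.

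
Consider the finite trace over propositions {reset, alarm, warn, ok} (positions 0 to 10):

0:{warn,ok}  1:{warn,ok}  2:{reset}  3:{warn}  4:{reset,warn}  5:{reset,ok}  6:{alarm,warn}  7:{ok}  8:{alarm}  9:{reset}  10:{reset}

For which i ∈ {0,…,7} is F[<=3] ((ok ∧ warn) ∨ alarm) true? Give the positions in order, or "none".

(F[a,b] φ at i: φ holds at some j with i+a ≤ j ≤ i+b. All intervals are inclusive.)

0, 1, 3, 4, 5, 6, 7

Evaluate at each i in [0,7]:
  i=0: ✓ (witness j=0)
  i=1: ✓ (witness j=1)
  i=2: ✗ (none in [2,5])
  i=3: ✓ (witness j=6)
  i=4: ✓ (witness j=6)
  i=5: ✓ (witness j=6)
  i=6: ✓ (witness j=6)
  i=7: ✓ (witness j=8)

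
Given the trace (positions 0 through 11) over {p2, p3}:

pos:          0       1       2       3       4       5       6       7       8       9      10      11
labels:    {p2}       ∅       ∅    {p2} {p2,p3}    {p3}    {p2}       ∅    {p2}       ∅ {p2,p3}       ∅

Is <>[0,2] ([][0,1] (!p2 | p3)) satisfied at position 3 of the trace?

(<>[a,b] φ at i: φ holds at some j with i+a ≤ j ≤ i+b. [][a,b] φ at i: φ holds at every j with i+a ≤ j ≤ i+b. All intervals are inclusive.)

Holds

Check [][0,1] (!p2 | p3) at each j in [3,5]:
  j=3: fails at 3
  j=4: holds on [4,5]
  j=5: fails at 6
Found at j=4 → formula holds.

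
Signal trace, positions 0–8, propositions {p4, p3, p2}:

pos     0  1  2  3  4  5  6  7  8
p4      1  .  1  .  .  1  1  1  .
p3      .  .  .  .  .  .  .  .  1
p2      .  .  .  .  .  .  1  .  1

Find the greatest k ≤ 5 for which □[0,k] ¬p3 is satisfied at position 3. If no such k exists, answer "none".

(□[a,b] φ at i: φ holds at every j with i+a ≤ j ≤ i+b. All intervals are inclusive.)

¬p3 must hold from j=3 onward; find where it first fails.
  j=3: holds
  j=4: holds
  j=5: holds
  j=6: holds
  j=7: holds
  j=8: fails
Holds on [3,7], so largest k = 4.

4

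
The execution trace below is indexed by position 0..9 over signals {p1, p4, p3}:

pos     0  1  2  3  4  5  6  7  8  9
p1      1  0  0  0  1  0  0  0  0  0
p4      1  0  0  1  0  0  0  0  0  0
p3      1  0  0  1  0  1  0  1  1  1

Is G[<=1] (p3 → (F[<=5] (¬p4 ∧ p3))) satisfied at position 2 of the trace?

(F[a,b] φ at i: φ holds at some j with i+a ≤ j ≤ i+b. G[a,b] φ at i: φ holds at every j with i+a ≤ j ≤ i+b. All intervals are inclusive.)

Check (p3 → (F[<=5] (¬p4 ∧ p3))) at every j in [2,3]:
  j=2: antecedent false → ✓
  j=3: antecedent true; consequent holds (witness at 5) → ✓
All positions satisfy it → formula holds.

True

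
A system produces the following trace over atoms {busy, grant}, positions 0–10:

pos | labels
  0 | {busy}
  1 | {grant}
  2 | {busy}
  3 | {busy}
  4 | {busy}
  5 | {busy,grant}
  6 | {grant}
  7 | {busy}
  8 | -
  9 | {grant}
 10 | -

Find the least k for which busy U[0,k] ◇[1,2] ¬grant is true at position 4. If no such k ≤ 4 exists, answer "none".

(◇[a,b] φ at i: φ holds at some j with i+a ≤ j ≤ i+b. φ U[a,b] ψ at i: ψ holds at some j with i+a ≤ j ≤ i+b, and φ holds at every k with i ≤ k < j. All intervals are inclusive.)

1

Need earliest j ≥ 4 with ◇[1,2] ¬grant, and busy at every k in [4,j-1].
  j=4: rhs fails.
  j=5: rhs holds; lhs holds on [4,4]. k = 1.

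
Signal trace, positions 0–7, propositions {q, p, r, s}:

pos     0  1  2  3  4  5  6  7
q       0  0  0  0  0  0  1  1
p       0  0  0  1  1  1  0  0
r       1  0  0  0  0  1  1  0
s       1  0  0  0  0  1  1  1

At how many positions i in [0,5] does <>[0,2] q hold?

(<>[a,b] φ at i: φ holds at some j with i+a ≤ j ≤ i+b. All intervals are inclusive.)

Evaluate at each i in [0,5]:
  i=0: ✗ (none in [0,2])
  i=1: ✗ (none in [1,3])
  i=2: ✗ (none in [2,4])
  i=3: ✗ (none in [3,5])
  i=4: ✓ (witness j=6)
  i=5: ✓ (witness j=6)
Positions where it holds: {4, 5} → 2.

2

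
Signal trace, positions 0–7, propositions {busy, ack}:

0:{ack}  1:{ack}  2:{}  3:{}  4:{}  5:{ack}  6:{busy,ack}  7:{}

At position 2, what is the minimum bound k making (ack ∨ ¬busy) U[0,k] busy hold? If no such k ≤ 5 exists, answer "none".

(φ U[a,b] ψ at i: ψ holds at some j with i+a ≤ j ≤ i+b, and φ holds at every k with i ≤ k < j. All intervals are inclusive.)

4

Need earliest j ≥ 2 with busy, and (ack ∨ ¬busy) at every k in [2,j-1].
  j=2: rhs fails.
  j=3: rhs fails.
  j=4: rhs fails.
  j=5: rhs fails.
  j=6: rhs holds; lhs holds on [2,5]. k = 4.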